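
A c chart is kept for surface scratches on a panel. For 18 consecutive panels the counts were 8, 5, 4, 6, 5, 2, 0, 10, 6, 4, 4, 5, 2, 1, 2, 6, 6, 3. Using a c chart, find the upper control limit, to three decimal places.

c̄ = (8 + 5 + 4 + 6 + 5 + 2 + 0 + 10 + 6 + 4 + 4 + 5 + 2 + 1 + 2 + 6 + 6 + 3) / 18 = 79 / 18 = 4.3889
UCL = c̄ + 3√c̄ = 4.3889 + 3 × √4.3889 = 4.3889 + 3 × 2.0950 = 10.6738

10.674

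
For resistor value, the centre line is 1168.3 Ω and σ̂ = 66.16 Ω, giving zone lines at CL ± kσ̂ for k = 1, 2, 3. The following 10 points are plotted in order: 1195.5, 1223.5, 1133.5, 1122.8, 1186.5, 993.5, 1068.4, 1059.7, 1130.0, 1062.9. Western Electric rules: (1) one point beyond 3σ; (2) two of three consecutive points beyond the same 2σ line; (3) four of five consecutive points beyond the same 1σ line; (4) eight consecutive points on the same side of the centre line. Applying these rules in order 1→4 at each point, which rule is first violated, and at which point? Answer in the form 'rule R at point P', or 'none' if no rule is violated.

rule 3 at point 10

Zone of each point (C = within 1σ̂, B = 1σ̂–2σ̂, A = 2σ̂–3σ̂, * = beyond 3σ̂; sign = side of CL): 1:+C, 2:+C, 3:-C, 4:-C, 5:+C, 6:-A, 7:-B, 8:-B, 9:-C, 10:-B
Rule 3 (four of five consecutive points beyond the same 1σ limit) is satisfied at point 10.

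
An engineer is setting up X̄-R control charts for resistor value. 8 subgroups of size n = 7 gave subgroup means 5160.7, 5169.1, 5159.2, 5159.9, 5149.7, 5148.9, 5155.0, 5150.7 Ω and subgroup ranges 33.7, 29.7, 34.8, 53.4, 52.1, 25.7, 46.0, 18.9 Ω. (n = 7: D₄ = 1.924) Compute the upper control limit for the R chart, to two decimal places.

R̄ = (33.7 + 29.7 + 34.8 + 53.4 + 52.1 + 25.7 + 46.0 + 18.9) / 8 = 294.3000 / 8 = 36.7875
UCL_R = D₄·R̄ = 1.924 × 36.7875 = 70.7792

70.78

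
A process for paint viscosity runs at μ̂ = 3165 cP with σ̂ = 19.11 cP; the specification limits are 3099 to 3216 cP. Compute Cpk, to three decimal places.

0.890

Cpu = (USL − μ̂) / (3σ̂) = (3216 − 3165) / (3 × 19.11) = 0.8896; Cpl = (μ̂ − LSL) / (3σ̂) = (3165 − 3099) / (3 × 19.11) = 1.1512; Cpk = min(Cpu, Cpl) = 0.8896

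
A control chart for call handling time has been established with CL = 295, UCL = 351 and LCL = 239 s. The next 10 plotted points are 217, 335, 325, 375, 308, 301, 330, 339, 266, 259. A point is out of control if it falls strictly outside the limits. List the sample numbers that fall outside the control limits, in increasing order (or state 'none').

1, 4

Compare each point to [239, 351]: sample 1 = 217 < LCL; sample 4 = 375 > UCL.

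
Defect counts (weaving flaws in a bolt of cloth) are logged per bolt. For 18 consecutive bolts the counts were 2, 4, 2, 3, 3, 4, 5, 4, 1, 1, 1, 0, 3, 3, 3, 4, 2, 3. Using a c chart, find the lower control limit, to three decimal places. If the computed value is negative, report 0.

0.000

c̄ = (2 + 4 + 2 + 3 + 3 + 4 + 5 + 4 + 1 + 1 + 1 + 0 + 3 + 3 + 3 + 4 + 2 + 3) / 18 = 48 / 18 = 2.6667
LCL = c̄ − 3√c̄ = 2.6667 − 3 × 1.6330 = -2.2323 → 0 (cannot be negative)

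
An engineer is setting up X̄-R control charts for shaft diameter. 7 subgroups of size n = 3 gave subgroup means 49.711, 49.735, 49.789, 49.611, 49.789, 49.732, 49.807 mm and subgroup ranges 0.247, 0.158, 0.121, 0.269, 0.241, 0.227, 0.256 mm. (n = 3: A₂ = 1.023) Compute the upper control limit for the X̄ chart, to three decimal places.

49.961

X̄̄ = (49.711 + 49.735 + 49.789 + 49.611 + 49.789 + 49.732 + 49.807) / 7 = 348.1740 / 7 = 49.7391
R̄ = (0.247 + 0.158 + 0.121 + 0.269 + 0.241 + 0.227 + 0.256) / 7 = 1.5190 / 7 = 0.2170
UCL = X̄̄ + A₂·R̄ = 49.7391 + 1.023 × 0.2170 = 49.9611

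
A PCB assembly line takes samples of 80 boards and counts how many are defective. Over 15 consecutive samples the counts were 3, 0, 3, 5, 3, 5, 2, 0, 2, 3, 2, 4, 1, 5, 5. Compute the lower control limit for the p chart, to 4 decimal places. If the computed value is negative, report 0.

0.0000

p̄ = Σdᵢ / (k·n) = 43 / (15 × 80) = 0.03583
LCL = p̄ − 3·√(p̄(1−p̄)/n) = 0.03583 − 3 × 0.02078 = -0.02651 → 0 (negative, so LCL = 0)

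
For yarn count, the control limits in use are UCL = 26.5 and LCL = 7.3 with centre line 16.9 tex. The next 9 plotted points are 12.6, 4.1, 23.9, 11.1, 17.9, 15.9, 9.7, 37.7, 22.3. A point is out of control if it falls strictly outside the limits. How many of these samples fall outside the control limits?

2

Compare each point to [7.3, 26.5]: sample 2 = 4.1 < LCL; sample 8 = 37.7 > UCL.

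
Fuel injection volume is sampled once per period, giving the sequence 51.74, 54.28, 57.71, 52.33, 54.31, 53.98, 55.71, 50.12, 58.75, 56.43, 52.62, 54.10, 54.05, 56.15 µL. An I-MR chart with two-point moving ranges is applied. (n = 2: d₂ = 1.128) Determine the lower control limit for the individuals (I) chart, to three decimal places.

X̄ = (51.74 + 54.28 + 57.71 + 52.33 + 54.31 + 53.98 + 55.71 + 50.12 + 58.75 + 56.43 + 52.62 + 54.10 + 54.05 + 56.15) / 14 = 54.4486
Moving ranges: 2.54, 3.43, 5.38, 1.98, 0.33, 1.73, 5.59, 8.63, 2.32, 3.81, 1.48, 0.05, 2.10; M̄R̄ = 39.3700 / 13 = 3.0285
LCL = X̄ − 3·M̄R̄/d₂ = 54.4486 − 3 × 3.0285 / 1.128 = 46.3942

46.394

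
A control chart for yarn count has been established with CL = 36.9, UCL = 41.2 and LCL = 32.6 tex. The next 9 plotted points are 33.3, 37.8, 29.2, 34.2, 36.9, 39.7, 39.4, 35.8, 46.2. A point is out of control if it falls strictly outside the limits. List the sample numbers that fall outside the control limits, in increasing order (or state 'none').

3, 9

Compare each point to [32.6, 41.2]: sample 3 = 29.2 < LCL; sample 9 = 46.2 > UCL.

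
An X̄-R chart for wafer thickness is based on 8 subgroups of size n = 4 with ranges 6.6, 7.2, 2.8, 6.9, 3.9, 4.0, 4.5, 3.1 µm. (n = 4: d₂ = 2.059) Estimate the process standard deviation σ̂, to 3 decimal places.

R̄ = (6.6 + 7.2 + 2.8 + 6.9 + 3.9 + 4.0 + 4.5 + 3.1) / 8 = 4.8750
σ̂ = R̄ / d₂ = 4.8750 / 2.059 = 2.3677

2.368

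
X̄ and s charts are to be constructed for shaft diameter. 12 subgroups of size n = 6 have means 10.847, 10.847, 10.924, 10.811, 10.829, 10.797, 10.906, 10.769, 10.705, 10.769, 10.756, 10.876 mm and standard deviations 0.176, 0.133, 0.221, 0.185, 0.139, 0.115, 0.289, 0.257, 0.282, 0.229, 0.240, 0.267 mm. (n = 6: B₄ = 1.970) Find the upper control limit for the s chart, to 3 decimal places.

0.416

s̄ = (0.176 + 0.133 + 0.221 + 0.185 + 0.139 + 0.115 + 0.289 + 0.257 + 0.282 + 0.229 + 0.240 + 0.267) / 12 = 0.2111
UCL_s = B₄·s̄ = 1.970 × 0.2111 = 0.4158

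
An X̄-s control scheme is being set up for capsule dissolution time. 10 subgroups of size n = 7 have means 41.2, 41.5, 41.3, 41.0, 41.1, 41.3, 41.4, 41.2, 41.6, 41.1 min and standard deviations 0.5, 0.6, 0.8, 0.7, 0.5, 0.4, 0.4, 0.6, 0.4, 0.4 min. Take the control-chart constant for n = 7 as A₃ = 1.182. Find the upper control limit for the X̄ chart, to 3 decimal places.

41.896

X̄̄ = (41.2 + 41.5 + 41.3 + 41.0 + 41.1 + 41.3 + 41.4 + 41.2 + 41.6 + 41.1) / 10 = 41.2700
s̄ = (0.5 + 0.6 + 0.8 + 0.7 + 0.5 + 0.4 + 0.4 + 0.6 + 0.4 + 0.4) / 10 = 0.5300
UCL = X̄̄ + A₃·s̄ = 41.2700 + 1.182 × 0.5300 = 41.8965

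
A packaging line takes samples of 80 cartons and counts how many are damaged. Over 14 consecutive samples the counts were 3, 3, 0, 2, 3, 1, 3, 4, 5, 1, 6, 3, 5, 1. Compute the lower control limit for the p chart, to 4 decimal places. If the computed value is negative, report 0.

0.0000

p̄ = Σdᵢ / (k·n) = 40 / (14 × 80) = 0.03571
LCL = p̄ − 3·√(p̄(1−p̄)/n) = 0.03571 − 3 × 0.02075 = -0.02653 → 0 (negative, so LCL = 0)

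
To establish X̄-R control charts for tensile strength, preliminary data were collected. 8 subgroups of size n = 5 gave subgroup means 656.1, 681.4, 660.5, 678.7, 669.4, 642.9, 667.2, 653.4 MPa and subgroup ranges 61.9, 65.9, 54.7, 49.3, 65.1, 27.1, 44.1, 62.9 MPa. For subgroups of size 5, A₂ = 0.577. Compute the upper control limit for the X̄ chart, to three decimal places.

694.786

X̄̄ = (656.1 + 681.4 + 660.5 + 678.7 + 669.4 + 642.9 + 667.2 + 653.4) / 8 = 5309.6000 / 8 = 663.7000
R̄ = (61.9 + 65.9 + 54.7 + 49.3 + 65.1 + 27.1 + 44.1 + 62.9) / 8 = 431.0000 / 8 = 53.8750
UCL = X̄̄ + A₂·R̄ = 663.7000 + 0.577 × 53.8750 = 694.7859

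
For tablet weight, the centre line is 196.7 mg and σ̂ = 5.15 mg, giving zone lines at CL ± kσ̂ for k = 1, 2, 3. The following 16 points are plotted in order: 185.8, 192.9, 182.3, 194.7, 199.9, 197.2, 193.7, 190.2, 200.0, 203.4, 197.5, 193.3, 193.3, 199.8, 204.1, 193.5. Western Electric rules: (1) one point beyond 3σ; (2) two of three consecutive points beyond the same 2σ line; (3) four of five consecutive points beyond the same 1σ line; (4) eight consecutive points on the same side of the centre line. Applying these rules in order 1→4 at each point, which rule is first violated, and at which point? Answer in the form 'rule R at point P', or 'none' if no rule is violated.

rule 2 at point 3

Zone of each point (C = within 1σ̂, B = 1σ̂–2σ̂, A = 2σ̂–3σ̂, * = beyond 3σ̂; sign = side of CL): 1:-A, 2:-C, 3:-A, 4:-C, 5:+C, 6:+C, 7:-C, 8:-B, 9:+C, 10:+B, 11:+C, 12:-C, 13:-C, 14:+C, 15:+B, 16:-C
Rule 2 (two of three consecutive points beyond the same 2σ limit) is satisfied at point 3.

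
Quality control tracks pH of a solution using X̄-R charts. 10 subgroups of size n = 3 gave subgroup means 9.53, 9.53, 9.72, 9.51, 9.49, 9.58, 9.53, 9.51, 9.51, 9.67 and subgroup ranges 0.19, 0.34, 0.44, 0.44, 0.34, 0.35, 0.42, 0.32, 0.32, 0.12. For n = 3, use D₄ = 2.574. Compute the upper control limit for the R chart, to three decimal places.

0.844

R̄ = (0.19 + 0.34 + 0.44 + 0.44 + 0.34 + 0.35 + 0.42 + 0.32 + 0.32 + 0.12) / 10 = 3.2800 / 10 = 0.3280
UCL_R = D₄·R̄ = 2.574 × 0.3280 = 0.8443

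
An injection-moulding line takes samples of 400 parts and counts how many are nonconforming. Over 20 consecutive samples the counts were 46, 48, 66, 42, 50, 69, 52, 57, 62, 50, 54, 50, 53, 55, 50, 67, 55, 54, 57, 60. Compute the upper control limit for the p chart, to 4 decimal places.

0.1887

p̄ = Σdᵢ / (k·n) = 1097 / (20 × 400) = 0.13712
UCL = p̄ + 3·√(p̄(1−p̄)/n) = 0.13712 + 3 × √(0.13712×0.86288/400) = 0.13712 + 3 × 0.01720 = 0.18872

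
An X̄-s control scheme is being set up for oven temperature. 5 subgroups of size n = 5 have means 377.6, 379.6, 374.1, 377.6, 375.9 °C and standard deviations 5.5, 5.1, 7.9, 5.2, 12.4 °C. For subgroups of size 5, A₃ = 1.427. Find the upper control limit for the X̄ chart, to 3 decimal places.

X̄̄ = (377.6 + 379.6 + 374.1 + 377.6 + 375.9) / 5 = 376.9600
s̄ = (5.5 + 5.1 + 7.9 + 5.2 + 12.4) / 5 = 7.2200
UCL = X̄̄ + A₃·s̄ = 376.9600 + 1.427 × 7.2200 = 387.2629

387.263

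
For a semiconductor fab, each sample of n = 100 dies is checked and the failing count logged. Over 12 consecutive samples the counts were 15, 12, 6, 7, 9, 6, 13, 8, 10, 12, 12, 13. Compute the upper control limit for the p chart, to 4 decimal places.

p̄ = Σdᵢ / (k·n) = 123 / (12 × 100) = 0.10250
UCL = p̄ + 3·√(p̄(1−p̄)/n) = 0.10250 + 3 × √(0.10250×0.89750/100) = 0.10250 + 3 × 0.03033 = 0.19349

0.1935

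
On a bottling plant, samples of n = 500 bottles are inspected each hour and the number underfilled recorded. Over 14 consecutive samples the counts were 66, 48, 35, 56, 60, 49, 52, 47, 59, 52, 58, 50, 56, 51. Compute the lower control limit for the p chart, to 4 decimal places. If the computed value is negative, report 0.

p̄ = Σdᵢ / (k·n) = 739 / (14 × 500) = 0.10557
LCL = p̄ − 3·√(p̄(1−p̄)/n) = 0.10557 − 3 × 0.01374 = 0.06434

0.0643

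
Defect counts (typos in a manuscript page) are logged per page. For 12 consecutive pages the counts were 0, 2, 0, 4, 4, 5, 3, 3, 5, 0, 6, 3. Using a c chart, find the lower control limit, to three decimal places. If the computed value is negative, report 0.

0.000

c̄ = (0 + 2 + 0 + 4 + 4 + 5 + 3 + 3 + 5 + 0 + 6 + 3) / 12 = 35 / 12 = 2.9167
LCL = c̄ − 3√c̄ = 2.9167 − 3 × 1.7078 = -2.2068 → 0 (cannot be negative)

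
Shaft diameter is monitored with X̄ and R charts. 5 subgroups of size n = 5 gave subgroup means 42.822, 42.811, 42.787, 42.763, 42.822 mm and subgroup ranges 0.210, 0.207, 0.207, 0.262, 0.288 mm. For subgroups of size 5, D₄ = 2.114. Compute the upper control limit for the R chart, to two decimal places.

R̄ = (0.210 + 0.207 + 0.207 + 0.262 + 0.288) / 5 = 1.1740 / 5 = 0.2348
UCL_R = D₄·R̄ = 2.114 × 0.2348 = 0.4964

0.50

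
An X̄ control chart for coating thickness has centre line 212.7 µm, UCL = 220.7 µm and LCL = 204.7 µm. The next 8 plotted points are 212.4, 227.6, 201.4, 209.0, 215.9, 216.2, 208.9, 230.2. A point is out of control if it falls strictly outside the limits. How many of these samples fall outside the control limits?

3

Compare each point to [204.7, 220.7]: sample 2 = 227.6 > UCL; sample 3 = 201.4 < LCL; sample 8 = 230.2 > UCL.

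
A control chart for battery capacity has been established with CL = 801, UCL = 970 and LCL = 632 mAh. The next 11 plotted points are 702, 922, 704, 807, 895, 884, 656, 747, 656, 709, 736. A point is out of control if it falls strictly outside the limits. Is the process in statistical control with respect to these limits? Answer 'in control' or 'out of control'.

in control

All 11 points lie within [632, 970].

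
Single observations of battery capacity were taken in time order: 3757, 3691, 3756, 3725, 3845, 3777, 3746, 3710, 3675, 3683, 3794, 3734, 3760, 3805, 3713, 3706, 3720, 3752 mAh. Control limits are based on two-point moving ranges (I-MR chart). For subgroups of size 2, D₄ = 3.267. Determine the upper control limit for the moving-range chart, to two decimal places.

Moving ranges: 66, 65, 31, 120, 68, 31, 36, 35, 8, 111, 60, 26, 45, 92, 7, 14, 32; M̄R̄ = 847.0000 / 17 = 49.8235
UCL_MR = D₄·M̄R̄ = 3.267 × 49.8235 = 162.7735

162.77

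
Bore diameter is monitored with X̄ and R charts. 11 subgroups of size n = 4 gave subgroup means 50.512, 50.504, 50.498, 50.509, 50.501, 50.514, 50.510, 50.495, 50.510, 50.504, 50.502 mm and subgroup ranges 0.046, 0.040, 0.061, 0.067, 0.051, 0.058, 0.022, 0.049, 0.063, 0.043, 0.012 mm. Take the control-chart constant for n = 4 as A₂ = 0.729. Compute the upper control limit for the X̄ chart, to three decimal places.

X̄̄ = (50.512 + 50.504 + 50.498 + 50.509 + 50.501 + 50.514 + 50.510 + 50.495 + 50.510 + 50.504 + 50.502) / 11 = 555.5590 / 11 = 50.5054
R̄ = (0.046 + 0.040 + 0.061 + 0.067 + 0.051 + 0.058 + 0.022 + 0.049 + 0.063 + 0.043 + 0.012) / 11 = 0.5120 / 11 = 0.0465
UCL = X̄̄ + A₂·R̄ = 50.5054 + 0.729 × 0.0465 = 50.5393

50.539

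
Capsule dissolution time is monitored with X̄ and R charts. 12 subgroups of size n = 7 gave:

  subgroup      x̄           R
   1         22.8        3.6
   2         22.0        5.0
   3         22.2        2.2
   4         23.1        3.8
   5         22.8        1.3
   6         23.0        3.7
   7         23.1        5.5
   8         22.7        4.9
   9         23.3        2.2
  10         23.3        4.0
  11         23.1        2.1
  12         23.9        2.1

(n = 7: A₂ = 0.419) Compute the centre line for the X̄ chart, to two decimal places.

22.94

X̄̄ = (22.8 + 22.0 + 22.2 + 23.1 + 22.8 + 23.0 + 23.1 + 22.7 + 23.3 + 23.3 + 23.1 + 23.9) / 12 = 275.3000 / 12 = 22.9417
CL = X̄̄ = 22.9417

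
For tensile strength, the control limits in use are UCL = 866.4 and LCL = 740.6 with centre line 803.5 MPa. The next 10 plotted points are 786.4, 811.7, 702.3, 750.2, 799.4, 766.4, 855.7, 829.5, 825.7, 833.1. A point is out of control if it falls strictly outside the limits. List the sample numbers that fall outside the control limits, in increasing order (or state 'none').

3

Compare each point to [740.6, 866.4]: sample 3 = 702.3 < LCL.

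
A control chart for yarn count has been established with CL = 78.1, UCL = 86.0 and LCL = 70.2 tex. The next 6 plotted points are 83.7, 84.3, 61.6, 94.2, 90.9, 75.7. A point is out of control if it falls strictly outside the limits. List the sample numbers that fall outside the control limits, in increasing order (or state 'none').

3, 4, 5

Compare each point to [70.2, 86.0]: sample 3 = 61.6 < LCL; sample 4 = 94.2 > UCL; sample 5 = 90.9 > UCL.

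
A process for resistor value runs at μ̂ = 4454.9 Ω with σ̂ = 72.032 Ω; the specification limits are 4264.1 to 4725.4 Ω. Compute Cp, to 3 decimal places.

Cp = (USL − LSL) / (6σ̂) = (4725.4 − 4264.1) / (6 × 72.032) = 461.3000 / 432.1920 = 1.0673

1.067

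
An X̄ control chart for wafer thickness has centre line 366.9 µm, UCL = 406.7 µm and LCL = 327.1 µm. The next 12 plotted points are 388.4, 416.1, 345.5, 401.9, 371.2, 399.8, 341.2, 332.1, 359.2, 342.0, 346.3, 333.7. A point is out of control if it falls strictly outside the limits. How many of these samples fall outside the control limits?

1

Compare each point to [327.1, 406.7]: sample 2 = 416.1 > UCL.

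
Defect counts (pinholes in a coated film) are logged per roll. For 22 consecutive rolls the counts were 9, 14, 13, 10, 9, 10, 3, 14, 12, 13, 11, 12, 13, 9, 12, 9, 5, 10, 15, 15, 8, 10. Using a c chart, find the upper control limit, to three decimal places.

20.553

c̄ = (9 + 14 + 13 + 10 + 9 + 10 + 3 + 14 + 12 + 13 + 11 + 12 + 13 + 9 + 12 + 9 + 5 + 10 + 15 + 15 + 8 + 10) / 22 = 236 / 22 = 10.7273
UCL = c̄ + 3√c̄ = 10.7273 + 3 × √10.7273 = 10.7273 + 3 × 3.2753 = 20.5530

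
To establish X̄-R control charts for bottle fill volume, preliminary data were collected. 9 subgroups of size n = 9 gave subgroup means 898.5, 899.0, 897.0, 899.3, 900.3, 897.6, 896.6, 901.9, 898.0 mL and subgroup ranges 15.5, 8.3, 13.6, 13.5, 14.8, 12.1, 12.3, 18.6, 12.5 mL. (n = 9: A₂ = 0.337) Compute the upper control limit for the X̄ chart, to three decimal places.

903.227

X̄̄ = (898.5 + 899.0 + 897.0 + 899.3 + 900.3 + 897.6 + 896.6 + 901.9 + 898.0) / 9 = 8088.2000 / 9 = 898.6889
R̄ = (15.5 + 8.3 + 13.6 + 13.5 + 14.8 + 12.1 + 12.3 + 18.6 + 12.5) / 9 = 121.2000 / 9 = 13.4667
UCL = X̄̄ + A₂·R̄ = 898.6889 + 0.337 × 13.4667 = 903.2272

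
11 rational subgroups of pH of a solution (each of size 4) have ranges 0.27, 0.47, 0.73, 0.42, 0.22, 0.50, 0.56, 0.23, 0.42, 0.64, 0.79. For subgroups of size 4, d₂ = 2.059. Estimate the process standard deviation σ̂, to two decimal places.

R̄ = (0.27 + 0.47 + 0.73 + 0.42 + 0.22 + 0.50 + 0.56 + 0.23 + 0.42 + 0.64 + 0.79) / 11 = 0.4773
σ̂ = R̄ / d₂ = 0.4773 / 2.059 = 0.2318

0.23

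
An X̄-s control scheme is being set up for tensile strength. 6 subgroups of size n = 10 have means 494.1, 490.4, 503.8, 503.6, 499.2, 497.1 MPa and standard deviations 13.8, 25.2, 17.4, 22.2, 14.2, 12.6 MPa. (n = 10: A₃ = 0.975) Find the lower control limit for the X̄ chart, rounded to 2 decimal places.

X̄̄ = (494.1 + 490.4 + 503.8 + 503.6 + 499.2 + 497.1) / 6 = 498.0333
s̄ = (13.8 + 25.2 + 17.4 + 22.2 + 14.2 + 12.6) / 6 = 17.5667
LCL = X̄̄ − A₃·s̄ = 498.0333 − 0.975 × 17.5667 = 480.9058

480.91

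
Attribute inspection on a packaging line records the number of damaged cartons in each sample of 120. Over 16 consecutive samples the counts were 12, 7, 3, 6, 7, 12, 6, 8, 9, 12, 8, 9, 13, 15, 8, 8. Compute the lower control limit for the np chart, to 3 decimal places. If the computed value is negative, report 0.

0.309

p̄ = Σdᵢ / (k·n) = 143 / (16 × 120) = 0.07448
LCL = np̄ − 3·√(np̄(1−p̄)) = 8.9375 − 3 × 2.8761 = 0.3093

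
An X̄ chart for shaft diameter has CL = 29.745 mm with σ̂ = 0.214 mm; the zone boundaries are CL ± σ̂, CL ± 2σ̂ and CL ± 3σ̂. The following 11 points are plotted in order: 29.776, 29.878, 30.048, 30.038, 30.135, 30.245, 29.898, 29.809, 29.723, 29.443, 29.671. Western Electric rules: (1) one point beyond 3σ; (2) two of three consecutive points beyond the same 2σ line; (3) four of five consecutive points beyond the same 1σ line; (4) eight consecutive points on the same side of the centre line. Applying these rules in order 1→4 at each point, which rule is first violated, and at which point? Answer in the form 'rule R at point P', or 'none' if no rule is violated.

rule 3 at point 6

Zone of each point (C = within 1σ̂, B = 1σ̂–2σ̂, A = 2σ̂–3σ̂, * = beyond 3σ̂; sign = side of CL): 1:+C, 2:+C, 3:+B, 4:+B, 5:+B, 6:+A, 7:+C, 8:+C, 9:-C, 10:-B, 11:-C
Rule 3 (four of five consecutive points beyond the same 1σ limit) is satisfied at point 6.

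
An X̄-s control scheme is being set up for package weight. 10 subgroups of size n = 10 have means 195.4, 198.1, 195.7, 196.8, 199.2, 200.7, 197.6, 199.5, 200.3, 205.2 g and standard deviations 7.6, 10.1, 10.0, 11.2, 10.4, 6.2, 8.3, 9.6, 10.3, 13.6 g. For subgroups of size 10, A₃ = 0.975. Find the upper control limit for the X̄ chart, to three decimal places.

208.337

X̄̄ = (195.4 + 198.1 + 195.7 + 196.8 + 199.2 + 200.7 + 197.6 + 199.5 + 200.3 + 205.2) / 10 = 198.8500
s̄ = (7.6 + 10.1 + 10.0 + 11.2 + 10.4 + 6.2 + 8.3 + 9.6 + 10.3 + 13.6) / 10 = 9.7300
UCL = X̄̄ + A₃·s̄ = 198.8500 + 0.975 × 9.7300 = 208.3367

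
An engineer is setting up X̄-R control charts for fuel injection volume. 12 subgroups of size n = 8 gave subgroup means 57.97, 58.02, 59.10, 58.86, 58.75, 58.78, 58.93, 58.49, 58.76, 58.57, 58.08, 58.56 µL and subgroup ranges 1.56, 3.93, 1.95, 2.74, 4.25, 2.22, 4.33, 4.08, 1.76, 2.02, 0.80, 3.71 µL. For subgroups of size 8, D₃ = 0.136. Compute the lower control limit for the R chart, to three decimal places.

0.378

R̄ = (1.56 + 3.93 + 1.95 + 2.74 + 4.25 + 2.22 + 4.33 + 4.08 + 1.76 + 2.02 + 0.80 + 3.71) / 12 = 33.3500 / 12 = 2.7792
LCL_R = D₃·R̄ = 0.136 × 2.7792 = 0.3780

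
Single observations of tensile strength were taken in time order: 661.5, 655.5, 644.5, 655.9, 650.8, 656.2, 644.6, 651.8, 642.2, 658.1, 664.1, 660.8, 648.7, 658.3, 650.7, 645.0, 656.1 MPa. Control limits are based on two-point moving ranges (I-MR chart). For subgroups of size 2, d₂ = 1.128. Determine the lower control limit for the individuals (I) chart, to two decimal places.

X̄ = (661.5 + 655.5 + 644.5 + 655.9 + 650.8 + 656.2 + 644.6 + 651.8 + 642.2 + 658.1 + 664.1 + 660.8 + 648.7 + 658.3 + 650.7 + 645.0 + 656.1) / 17 = 653.2235
Moving ranges: 6.0, 11.0, 11.4, 5.1, 5.4, 11.6, 7.2, 9.6, 15.9, 6.0, 3.3, 12.1, 9.6, 7.6, 5.7, 11.1; M̄R̄ = 138.6000 / 16 = 8.6625
LCL = X̄ − 3·M̄R̄/d₂ = 653.2235 − 3 × 8.6625 / 1.128 = 630.1850

630.18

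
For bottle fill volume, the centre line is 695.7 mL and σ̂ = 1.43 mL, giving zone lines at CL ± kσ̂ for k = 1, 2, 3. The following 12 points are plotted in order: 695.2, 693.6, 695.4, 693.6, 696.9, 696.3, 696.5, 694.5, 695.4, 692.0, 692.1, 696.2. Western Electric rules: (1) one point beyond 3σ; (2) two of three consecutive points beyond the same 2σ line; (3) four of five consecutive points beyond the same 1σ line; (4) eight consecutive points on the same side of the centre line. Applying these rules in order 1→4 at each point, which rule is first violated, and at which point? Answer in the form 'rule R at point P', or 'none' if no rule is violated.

rule 2 at point 11

Zone of each point (C = within 1σ̂, B = 1σ̂–2σ̂, A = 2σ̂–3σ̂, * = beyond 3σ̂; sign = side of CL): 1:-C, 2:-B, 3:-C, 4:-B, 5:+C, 6:+C, 7:+C, 8:-C, 9:-C, 10:-A, 11:-A, 12:+C
Rule 2 (two of three consecutive points beyond the same 2σ limit) is satisfied at point 11.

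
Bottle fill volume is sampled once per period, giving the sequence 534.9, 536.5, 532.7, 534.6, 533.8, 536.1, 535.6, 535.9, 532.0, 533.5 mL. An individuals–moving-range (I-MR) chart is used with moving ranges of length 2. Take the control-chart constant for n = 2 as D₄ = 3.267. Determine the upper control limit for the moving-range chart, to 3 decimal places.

Moving ranges: 1.6, 3.8, 1.9, 0.8, 2.3, 0.5, 0.3, 3.9, 1.5; M̄R̄ = 16.6000 / 9 = 1.8444
UCL_MR = D₄·M̄R̄ = 3.267 × 1.8444 = 6.0258

6.026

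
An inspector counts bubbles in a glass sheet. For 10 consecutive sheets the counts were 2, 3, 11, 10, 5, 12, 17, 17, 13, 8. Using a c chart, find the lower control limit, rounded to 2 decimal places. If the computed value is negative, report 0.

c̄ = (2 + 3 + 11 + 10 + 5 + 12 + 17 + 17 + 13 + 8) / 10 = 98 / 10 = 9.8000
LCL = c̄ − 3√c̄ = 9.8000 − 3 × 3.1305 = 0.4085

0.41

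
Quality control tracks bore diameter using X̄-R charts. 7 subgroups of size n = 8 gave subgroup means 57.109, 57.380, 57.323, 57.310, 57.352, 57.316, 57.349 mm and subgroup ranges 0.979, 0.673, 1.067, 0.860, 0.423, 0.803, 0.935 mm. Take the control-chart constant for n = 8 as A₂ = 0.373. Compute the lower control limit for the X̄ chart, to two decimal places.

57.00

X̄̄ = (57.109 + 57.380 + 57.323 + 57.310 + 57.352 + 57.316 + 57.349) / 7 = 401.1390 / 7 = 57.3056
R̄ = (0.979 + 0.673 + 1.067 + 0.860 + 0.423 + 0.803 + 0.935) / 7 = 5.7400 / 7 = 0.8200
LCL = X̄̄ − A₂·R̄ = 57.3056 − 0.373 × 0.8200 = 56.9997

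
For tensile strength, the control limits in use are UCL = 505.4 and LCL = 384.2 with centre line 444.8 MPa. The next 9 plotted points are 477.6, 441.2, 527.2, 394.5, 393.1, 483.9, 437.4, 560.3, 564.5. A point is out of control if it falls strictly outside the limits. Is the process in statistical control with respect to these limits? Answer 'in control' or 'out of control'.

out of control

Compare each point to [384.2, 505.4]: sample 3 = 527.2 > UCL; sample 8 = 560.3 > UCL; sample 9 = 564.5 > UCL.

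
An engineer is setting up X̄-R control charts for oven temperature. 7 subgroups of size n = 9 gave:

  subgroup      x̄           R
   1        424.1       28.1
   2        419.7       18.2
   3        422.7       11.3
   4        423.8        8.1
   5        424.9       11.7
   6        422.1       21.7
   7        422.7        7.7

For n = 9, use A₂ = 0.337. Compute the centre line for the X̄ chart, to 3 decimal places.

422.857

X̄̄ = (424.1 + 419.7 + 422.7 + 423.8 + 424.9 + 422.1 + 422.7) / 7 = 2960.0000 / 7 = 422.8571
CL = X̄̄ = 422.8571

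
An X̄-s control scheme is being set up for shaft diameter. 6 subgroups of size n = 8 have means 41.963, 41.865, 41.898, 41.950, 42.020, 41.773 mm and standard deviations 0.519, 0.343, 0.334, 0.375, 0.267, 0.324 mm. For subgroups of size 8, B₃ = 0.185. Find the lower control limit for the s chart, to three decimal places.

s̄ = (0.519 + 0.343 + 0.334 + 0.375 + 0.267 + 0.324) / 6 = 0.3603
LCL_s = B₃·s̄ = 0.185 × 0.3603 = 0.0667

0.067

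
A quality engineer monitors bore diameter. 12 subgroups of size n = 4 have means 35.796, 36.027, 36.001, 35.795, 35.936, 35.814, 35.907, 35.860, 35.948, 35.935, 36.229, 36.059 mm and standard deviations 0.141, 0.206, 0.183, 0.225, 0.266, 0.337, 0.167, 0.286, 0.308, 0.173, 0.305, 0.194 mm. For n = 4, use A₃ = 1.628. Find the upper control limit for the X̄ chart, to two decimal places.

36.32

X̄̄ = (35.796 + 36.027 + 36.001 + 35.795 + 35.936 + 35.814 + 35.907 + 35.860 + 35.948 + 35.935 + 36.229 + 36.059) / 12 = 35.9423
s̄ = (0.141 + 0.206 + 0.183 + 0.225 + 0.266 + 0.337 + 0.167 + 0.286 + 0.308 + 0.173 + 0.305 + 0.194) / 12 = 0.2326
UCL = X̄̄ + A₃·s̄ = 35.9423 + 1.628 × 0.2326 = 36.3209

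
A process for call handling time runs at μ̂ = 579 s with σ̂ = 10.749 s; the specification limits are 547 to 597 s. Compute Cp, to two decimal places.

0.78

Cp = (USL − LSL) / (6σ̂) = (597 − 547) / (6 × 10.749) = 50.0000 / 64.4940 = 0.7753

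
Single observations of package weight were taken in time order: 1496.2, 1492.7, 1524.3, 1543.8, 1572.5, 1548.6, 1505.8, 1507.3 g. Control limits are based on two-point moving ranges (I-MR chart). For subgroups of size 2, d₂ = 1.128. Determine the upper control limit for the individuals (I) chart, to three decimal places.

1581.461

X̄ = (1496.2 + 1492.7 + 1524.3 + 1543.8 + 1572.5 + 1548.6 + 1505.8 + 1507.3) / 8 = 1523.9000
Moving ranges: 3.5, 31.6, 19.5, 28.7, 23.9, 42.8, 1.5; M̄R̄ = 151.5000 / 7 = 21.6429
UCL = X̄ + 3·M̄R̄/d₂ = 1523.9000 + 3 × 21.6429 / 1.128 = 1581.4608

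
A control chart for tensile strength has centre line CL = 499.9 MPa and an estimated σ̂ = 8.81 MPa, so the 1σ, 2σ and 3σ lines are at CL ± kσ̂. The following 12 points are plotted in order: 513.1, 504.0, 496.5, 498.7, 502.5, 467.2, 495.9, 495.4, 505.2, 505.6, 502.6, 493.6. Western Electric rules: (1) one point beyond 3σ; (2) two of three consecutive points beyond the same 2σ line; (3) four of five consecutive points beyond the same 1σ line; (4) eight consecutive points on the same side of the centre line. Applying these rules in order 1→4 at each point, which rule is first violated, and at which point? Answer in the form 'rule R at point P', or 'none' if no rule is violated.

rule 1 at point 6

Zone of each point (C = within 1σ̂, B = 1σ̂–2σ̂, A = 2σ̂–3σ̂, * = beyond 3σ̂; sign = side of CL): 1:+B, 2:+C, 3:-C, 4:-C, 5:+C, 6:-*, 7:-C, 8:-C, 9:+C, 10:+C, 11:+C, 12:-C
Rule 1 (one point beyond the 3σ limits) is satisfied at point 6.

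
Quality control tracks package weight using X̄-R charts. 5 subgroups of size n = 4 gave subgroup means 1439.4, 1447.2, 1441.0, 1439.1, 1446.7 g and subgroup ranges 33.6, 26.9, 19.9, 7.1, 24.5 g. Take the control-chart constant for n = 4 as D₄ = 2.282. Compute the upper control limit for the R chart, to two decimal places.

51.12

R̄ = (33.6 + 26.9 + 19.9 + 7.1 + 24.5) / 5 = 112.0000 / 5 = 22.4000
UCL_R = D₄·R̄ = 2.282 × 22.4000 = 51.1168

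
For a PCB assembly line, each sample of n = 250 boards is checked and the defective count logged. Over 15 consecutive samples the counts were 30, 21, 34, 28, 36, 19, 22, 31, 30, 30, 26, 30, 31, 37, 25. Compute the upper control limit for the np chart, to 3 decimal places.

p̄ = Σdᵢ / (k·n) = 430 / (15 × 250) = 0.11467
UCL = np̄ + 3·√(np̄(1−p̄)) = 28.6667 + 3 × √(28.6667×0.88533) = 28.6667 + 3 × 5.0378 = 43.7801

43.780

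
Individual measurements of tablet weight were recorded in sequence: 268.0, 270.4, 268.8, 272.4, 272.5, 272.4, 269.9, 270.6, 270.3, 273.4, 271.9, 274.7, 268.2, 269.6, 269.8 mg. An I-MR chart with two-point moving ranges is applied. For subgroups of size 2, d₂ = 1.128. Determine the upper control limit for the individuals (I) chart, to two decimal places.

275.95

X̄ = (268.0 + 270.4 + 268.8 + 272.4 + 272.5 + 272.4 + 269.9 + 270.6 + 270.3 + 273.4 + 271.9 + 274.7 + 268.2 + 269.6 + 269.8) / 15 = 270.8600
Moving ranges: 2.4, 1.6, 3.6, 0.1, 0.1, 2.5, 0.7, 0.3, 3.1, 1.5, 2.8, 6.5, 1.4, 0.2; M̄R̄ = 26.8000 / 14 = 1.9143
UCL = X̄ + 3·M̄R̄/d₂ = 270.8600 + 3 × 1.9143 / 1.128 = 275.9512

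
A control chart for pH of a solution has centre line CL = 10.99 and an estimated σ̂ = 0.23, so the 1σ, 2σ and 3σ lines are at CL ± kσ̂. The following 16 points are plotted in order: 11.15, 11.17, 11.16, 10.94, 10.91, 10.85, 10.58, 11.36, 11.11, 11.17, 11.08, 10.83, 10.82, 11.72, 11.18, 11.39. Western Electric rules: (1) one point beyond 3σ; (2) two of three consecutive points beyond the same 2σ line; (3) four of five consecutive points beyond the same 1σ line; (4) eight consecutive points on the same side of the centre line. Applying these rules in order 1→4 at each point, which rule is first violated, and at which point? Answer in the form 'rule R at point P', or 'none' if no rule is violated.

Zone of each point (C = within 1σ̂, B = 1σ̂–2σ̂, A = 2σ̂–3σ̂, * = beyond 3σ̂; sign = side of CL): 1:+C, 2:+C, 3:+C, 4:-C, 5:-C, 6:-C, 7:-B, 8:+B, 9:+C, 10:+C, 11:+C, 12:-C, 13:-C, 14:+*, 15:+C, 16:+B
Rule 1 (one point beyond the 3σ limits) is satisfied at point 14.

rule 1 at point 14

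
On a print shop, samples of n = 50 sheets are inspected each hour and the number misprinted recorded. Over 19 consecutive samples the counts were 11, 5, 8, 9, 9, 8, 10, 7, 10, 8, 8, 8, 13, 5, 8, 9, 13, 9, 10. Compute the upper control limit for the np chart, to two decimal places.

16.94

p̄ = Σdᵢ / (k·n) = 168 / (19 × 50) = 0.17684
UCL = np̄ + 3·√(np̄(1−p̄)) = 8.8421 + 3 × √(8.8421×0.82316) = 8.8421 + 3 × 2.6979 = 16.9357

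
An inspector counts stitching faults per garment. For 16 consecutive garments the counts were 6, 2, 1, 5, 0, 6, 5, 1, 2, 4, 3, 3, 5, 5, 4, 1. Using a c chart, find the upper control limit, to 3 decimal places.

8.773

c̄ = (6 + 2 + 1 + 5 + 0 + 6 + 5 + 1 + 2 + 4 + 3 + 3 + 5 + 5 + 4 + 1) / 16 = 53 / 16 = 3.3125
UCL = c̄ + 3√c̄ = 3.3125 + 3 × √3.3125 = 3.3125 + 3 × 1.8200 = 8.7726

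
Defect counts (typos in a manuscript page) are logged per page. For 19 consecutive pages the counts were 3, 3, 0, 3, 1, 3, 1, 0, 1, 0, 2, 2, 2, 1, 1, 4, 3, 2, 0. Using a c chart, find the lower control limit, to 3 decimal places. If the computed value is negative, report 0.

c̄ = (3 + 3 + 0 + 3 + 1 + 3 + 1 + 0 + 1 + 0 + 2 + 2 + 2 + 1 + 1 + 4 + 3 + 2 + 0) / 19 = 32 / 19 = 1.6842
LCL = c̄ − 3√c̄ = 1.6842 − 3 × 1.2978 = -2.2091 → 0 (cannot be negative)

0.000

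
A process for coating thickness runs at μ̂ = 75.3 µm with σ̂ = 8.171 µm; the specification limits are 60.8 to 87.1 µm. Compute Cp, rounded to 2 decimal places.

0.54

Cp = (USL − LSL) / (6σ̂) = (87.1 − 60.8) / (6 × 8.171) = 26.3000 / 49.0260 = 0.5365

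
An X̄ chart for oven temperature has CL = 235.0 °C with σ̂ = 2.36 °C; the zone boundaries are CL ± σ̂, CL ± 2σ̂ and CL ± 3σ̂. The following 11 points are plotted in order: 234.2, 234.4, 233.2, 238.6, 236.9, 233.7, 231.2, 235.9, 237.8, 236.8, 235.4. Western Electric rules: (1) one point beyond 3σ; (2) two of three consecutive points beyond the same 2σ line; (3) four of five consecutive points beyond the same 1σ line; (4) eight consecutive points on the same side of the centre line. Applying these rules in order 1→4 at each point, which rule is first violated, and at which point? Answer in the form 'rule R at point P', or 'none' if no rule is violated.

none

Zone of each point (C = within 1σ̂, B = 1σ̂–2σ̂, A = 2σ̂–3σ̂, * = beyond 3σ̂; sign = side of CL): 1:-C, 2:-C, 3:-C, 4:+B, 5:+C, 6:-C, 7:-B, 8:+C, 9:+B, 10:+C, 11:+C
No rule fires across all 11 points.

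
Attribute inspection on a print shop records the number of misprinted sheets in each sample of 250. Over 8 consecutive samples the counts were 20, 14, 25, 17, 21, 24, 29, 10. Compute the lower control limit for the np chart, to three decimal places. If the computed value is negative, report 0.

7.131

p̄ = Σdᵢ / (k·n) = 160 / (8 × 250) = 0.08000
LCL = np̄ − 3·√(np̄(1−p̄)) = 20.0000 − 3 × 4.2895 = 7.1314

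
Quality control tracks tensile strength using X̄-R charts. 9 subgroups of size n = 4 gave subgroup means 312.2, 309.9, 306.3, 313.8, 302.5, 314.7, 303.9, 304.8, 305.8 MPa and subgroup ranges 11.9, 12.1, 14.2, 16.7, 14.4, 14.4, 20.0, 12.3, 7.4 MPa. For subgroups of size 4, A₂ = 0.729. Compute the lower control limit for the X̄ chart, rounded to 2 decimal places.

298.22

X̄̄ = (312.2 + 309.9 + 306.3 + 313.8 + 302.5 + 314.7 + 303.9 + 304.8 + 305.8) / 9 = 2773.9000 / 9 = 308.2111
R̄ = (11.9 + 12.1 + 14.2 + 16.7 + 14.4 + 14.4 + 20.0 + 12.3 + 7.4) / 9 = 123.4000 / 9 = 13.7111
LCL = X̄̄ − A₂·R̄ = 308.2111 − 0.729 × 13.7111 = 298.2157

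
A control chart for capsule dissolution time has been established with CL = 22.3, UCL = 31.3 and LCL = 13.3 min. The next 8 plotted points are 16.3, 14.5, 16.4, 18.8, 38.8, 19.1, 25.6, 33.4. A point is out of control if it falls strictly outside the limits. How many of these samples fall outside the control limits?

2

Compare each point to [13.3, 31.3]: sample 5 = 38.8 > UCL; sample 8 = 33.4 > UCL.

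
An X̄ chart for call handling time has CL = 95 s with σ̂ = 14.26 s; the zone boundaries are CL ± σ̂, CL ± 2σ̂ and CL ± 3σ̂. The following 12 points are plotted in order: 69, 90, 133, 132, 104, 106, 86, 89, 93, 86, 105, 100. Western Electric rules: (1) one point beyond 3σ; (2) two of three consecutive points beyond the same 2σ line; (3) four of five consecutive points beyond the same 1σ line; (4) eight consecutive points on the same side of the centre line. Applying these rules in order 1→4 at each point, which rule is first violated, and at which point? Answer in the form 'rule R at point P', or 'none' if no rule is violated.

rule 2 at point 4

Zone of each point (C = within 1σ̂, B = 1σ̂–2σ̂, A = 2σ̂–3σ̂, * = beyond 3σ̂; sign = side of CL): 1:-B, 2:-C, 3:+A, 4:+A, 5:+C, 6:+C, 7:-C, 8:-C, 9:-C, 10:-C, 11:+C, 12:+C
Rule 2 (two of three consecutive points beyond the same 2σ limit) is satisfied at point 4.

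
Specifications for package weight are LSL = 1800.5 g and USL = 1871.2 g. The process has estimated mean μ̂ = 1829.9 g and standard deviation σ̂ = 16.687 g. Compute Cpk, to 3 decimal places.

Cpu = (USL − μ̂) / (3σ̂) = (1871.2 − 1829.9) / (3 × 16.687) = 0.8250; Cpl = (μ̂ − LSL) / (3σ̂) = (1829.9 − 1800.5) / (3 × 16.687) = 0.5873; Cpk = min(Cpu, Cpl) = 0.5873

0.587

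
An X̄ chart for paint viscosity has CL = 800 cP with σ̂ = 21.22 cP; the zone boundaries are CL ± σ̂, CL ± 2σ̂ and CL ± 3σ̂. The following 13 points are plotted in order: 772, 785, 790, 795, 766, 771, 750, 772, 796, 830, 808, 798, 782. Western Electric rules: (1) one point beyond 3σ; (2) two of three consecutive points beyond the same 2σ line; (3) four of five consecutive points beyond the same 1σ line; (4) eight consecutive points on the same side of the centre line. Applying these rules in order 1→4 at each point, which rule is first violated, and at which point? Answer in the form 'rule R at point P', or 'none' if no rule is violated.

Zone of each point (C = within 1σ̂, B = 1σ̂–2σ̂, A = 2σ̂–3σ̂, * = beyond 3σ̂; sign = side of CL): 1:-B, 2:-C, 3:-C, 4:-C, 5:-B, 6:-B, 7:-A, 8:-B, 9:-C, 10:+B, 11:+C, 12:-C, 13:-C
Rule 3 (four of five consecutive points beyond the same 1σ limit) is satisfied at point 8.

rule 3 at point 8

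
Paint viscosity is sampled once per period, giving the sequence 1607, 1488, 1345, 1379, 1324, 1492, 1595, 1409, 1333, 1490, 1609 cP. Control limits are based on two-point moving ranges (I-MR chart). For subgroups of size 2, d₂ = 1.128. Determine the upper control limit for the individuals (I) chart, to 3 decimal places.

1769.511

X̄ = (1607 + 1488 + 1345 + 1379 + 1324 + 1492 + 1595 + 1409 + 1333 + 1490 + 1609) / 11 = 1461.0000
Moving ranges: 119, 143, 34, 55, 168, 103, 186, 76, 157, 119; M̄R̄ = 1160.0000 / 10 = 116.0000
UCL = X̄ + 3·M̄R̄/d₂ = 1461.0000 + 3 × 116.0000 / 1.128 = 1769.5106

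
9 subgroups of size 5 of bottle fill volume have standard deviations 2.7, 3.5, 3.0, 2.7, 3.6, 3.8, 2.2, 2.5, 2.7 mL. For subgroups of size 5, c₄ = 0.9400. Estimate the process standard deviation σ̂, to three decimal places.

3.156

s̄ = (2.7 + 3.5 + 3.0 + 2.7 + 3.6 + 3.8 + 2.2 + 2.5 + 2.7) / 9 = 2.9667
σ̂ = s̄ / c₄ = 2.9667 / 0.9400 = 3.1560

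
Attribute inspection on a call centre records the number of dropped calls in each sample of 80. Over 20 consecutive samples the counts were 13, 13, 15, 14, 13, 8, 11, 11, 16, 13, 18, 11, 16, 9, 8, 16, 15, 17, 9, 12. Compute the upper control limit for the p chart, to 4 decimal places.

p̄ = Σdᵢ / (k·n) = 258 / (20 × 80) = 0.16125
UCL = p̄ + 3·√(p̄(1−p̄)/n) = 0.16125 + 3 × √(0.16125×0.83875/80) = 0.16125 + 3 × 0.04112 = 0.28460

0.2846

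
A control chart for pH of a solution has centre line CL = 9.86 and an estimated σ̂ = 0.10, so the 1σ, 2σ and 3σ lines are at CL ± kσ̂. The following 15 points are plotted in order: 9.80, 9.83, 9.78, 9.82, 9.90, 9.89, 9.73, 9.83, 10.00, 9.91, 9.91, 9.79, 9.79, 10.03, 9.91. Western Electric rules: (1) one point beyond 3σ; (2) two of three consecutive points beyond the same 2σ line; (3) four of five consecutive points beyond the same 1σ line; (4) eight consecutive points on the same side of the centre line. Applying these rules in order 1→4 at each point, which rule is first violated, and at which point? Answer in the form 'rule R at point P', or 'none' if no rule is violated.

none

Zone of each point (C = within 1σ̂, B = 1σ̂–2σ̂, A = 2σ̂–3σ̂, * = beyond 3σ̂; sign = side of CL): 1:-C, 2:-C, 3:-C, 4:-C, 5:+C, 6:+C, 7:-B, 8:-C, 9:+B, 10:+C, 11:+C, 12:-C, 13:-C, 14:+B, 15:+C
No rule fires across all 15 points.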